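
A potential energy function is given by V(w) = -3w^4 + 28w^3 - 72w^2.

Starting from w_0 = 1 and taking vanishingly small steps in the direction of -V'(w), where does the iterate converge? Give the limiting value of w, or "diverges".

3

V'(w) = -12w(w - 4)(w - 3), so V'(1) = -72.
Gradient descent moves in the -V' direction, i.e. w is increasing.
The nearest critical point in that direction is w = 3, where V'' = 36 > 0 (a local minimum). The iterate converges there.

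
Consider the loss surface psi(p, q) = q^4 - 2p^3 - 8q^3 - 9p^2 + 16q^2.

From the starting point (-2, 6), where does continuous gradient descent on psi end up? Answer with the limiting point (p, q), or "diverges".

(-3, 4)

psi is separable, so gradient descent decouples: p follows -∂psi/∂p, q follows -∂psi/∂q.
∂psi/∂p = -6p(p + 3); at p=-2 this is 12, so p decreases.
∂psi/∂q = 4q(q - 4)(q - 2); at q=6 this is 192, so q decreases.
p converges to its nearest critical value -3 (a local min of the p-part); q converges to 4. The iterate converges to (-3, 4).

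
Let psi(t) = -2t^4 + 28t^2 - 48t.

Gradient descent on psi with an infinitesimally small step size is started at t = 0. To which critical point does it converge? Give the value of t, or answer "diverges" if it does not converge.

psi'(t) = -8(t - 2)(t - 1)(t + 3), so psi'(0) = -48.
Gradient descent moves in the -psi' direction, i.e. t is increasing.
The nearest critical point in that direction is t = 1, where psi'' = 32 > 0 (a local minimum). The iterate converges there.

1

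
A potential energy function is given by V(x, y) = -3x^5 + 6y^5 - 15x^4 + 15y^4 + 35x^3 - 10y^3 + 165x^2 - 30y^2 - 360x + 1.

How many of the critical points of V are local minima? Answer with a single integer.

V separates as a function of x plus a function of y, so ∇V=0 decouples.
∂V/∂x = -15(x - 2)(x - 1)(x + 3)(x + 4) = 0 at x ∈ {-4, -3, 1, 2}; ∂V/∂y = 30y(y - 1)(y + 1)(y + 2) = 0 at y ∈ {-2, -1, 0, 1}.
The Hessian is diagonal: diag(V_xx, V_yy). Second derivatives: V_xx(-4)=450, V_xx(-3)=-300, V_xx(1)=300, V_xx(2)=-450; V_yy(-2)=-180, V_yy(-1)=60, V_yy(0)=-60, V_yy(1)=180.
Local minima occur where both diagonal entries positive: (-4, -1), (-4, 1), (1, -1), (1, 1). Count: 4.

4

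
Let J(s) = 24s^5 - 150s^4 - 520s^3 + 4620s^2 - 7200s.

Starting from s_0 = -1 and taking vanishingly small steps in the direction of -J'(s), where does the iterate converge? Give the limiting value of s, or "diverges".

1

J'(s) = 120(s - 5)(s - 3)(s - 1)(s + 4), so J'(-1) = -17280.
Gradient descent moves in the -J' direction, i.e. s is increasing.
The nearest critical point in that direction is s = 1, where J'' = 4800 > 0 (a local minimum). The iterate converges there.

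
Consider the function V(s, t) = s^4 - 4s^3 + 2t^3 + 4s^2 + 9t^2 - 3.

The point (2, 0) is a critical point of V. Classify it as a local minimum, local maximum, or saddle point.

local minimum

The mixed partial ∂²V/∂s∂t is 0, so the Hessian at any point is diag(V_ss, V_tt) = diag(4(3s^2 - 6s + 2), 6(2t + 3)).
At (2, 0): H = diag(8, 18).
Both eigenvalues are positive, so H is positive definite: a local minimum.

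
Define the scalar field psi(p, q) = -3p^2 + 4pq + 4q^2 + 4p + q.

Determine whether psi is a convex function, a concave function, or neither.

psi is quadratic, so its Hessian is the constant matrix H = [[-6, 4], [4, 8]].
det(H) = -64, tr(H) = 2.
det(H) < 0, so H is indefinite: neither convex nor concave.

neither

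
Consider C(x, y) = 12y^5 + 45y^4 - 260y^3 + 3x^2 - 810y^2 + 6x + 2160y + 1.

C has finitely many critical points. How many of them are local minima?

C separates as a function of x plus a function of y, so ∇C=0 decouples.
∂C/∂x = 6(x + 1) = 0 at x ∈ {-1}; ∂C/∂y = 60(y - 3)(y - 1)(y + 3)(y + 4) = 0 at y ∈ {-4, -3, 1, 3}.
The Hessian is diagonal: diag(C_xx, C_yy). Second derivatives: C_xx(-1)=6; C_yy(-4)=-2100, C_yy(-3)=1440, C_yy(1)=-2400, C_yy(3)=5040.
Local minima occur where both diagonal entries positive: (-1, -3), (-1, 3). Count: 2.

2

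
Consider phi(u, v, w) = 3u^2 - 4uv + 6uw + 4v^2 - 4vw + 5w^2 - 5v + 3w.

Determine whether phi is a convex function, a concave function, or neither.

convex

phi is quadratic, so its Hessian is the constant matrix H = [[6, -4, 6], [-4, 8, -4], [6, -4, 10]].
Leading principal minors: 6, 32, 128.
All positive ⇒ H ≻ 0 ⇒ convex.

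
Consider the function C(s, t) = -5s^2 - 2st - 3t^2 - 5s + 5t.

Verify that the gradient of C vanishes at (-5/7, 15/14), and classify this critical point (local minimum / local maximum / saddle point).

∇C = (-10s - 2t - 5, -2s - 6t + 5); substituting (-5/7, 15/14) gives ∇C = (0, 0), so (-5/7, 15/14) is indeed a critical point.
The Hessian of C is constant: H = [[-10, -2], [-2, -6]].
det(H) = (-10)·(-6) − (-2)² = 56.
det(H) > 0 and tr(H) = -16 < 0, so H is negative definite and the point is a local maximum.

local maximum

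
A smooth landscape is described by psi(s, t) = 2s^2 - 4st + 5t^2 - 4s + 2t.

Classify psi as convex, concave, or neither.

psi is quadratic, so its Hessian is the constant matrix H = [[4, -4], [-4, 10]].
det(H) = 24, tr(H) = 14.
det(H) > 0 and tr(H) > 0, so H is positive definite everywhere: convex.

convex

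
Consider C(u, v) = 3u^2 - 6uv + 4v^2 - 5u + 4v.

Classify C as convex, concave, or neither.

convex

C is quadratic, so its Hessian is the constant matrix H = [[6, -6], [-6, 8]].
det(H) = 12, tr(H) = 14.
det(H) > 0 and tr(H) > 0, so H is positive definite everywhere: convex.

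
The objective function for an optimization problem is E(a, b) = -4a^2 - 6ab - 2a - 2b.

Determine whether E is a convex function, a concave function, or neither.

neither

E is quadratic, so its Hessian is the constant matrix H = [[-8, -6], [-6, 0]].
det(H) = -36, tr(H) = -8.
det(H) < 0, so H is indefinite: neither convex nor concave.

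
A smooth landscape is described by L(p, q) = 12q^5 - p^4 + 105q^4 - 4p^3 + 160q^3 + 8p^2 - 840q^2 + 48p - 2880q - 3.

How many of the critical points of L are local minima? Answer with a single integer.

2

L separates as a function of p plus a function of q, so ∇L=0 decouples.
∂L/∂p = -4(p - 2)(p + 2)(p + 3) = 0 at p ∈ {-3, -2, 2}; ∂L/∂q = 60(q - 2)(q + 2)(q + 3)(q + 4) = 0 at q ∈ {-4, -3, -2, 2}.
The Hessian is diagonal: diag(L_pp, L_qq). Second derivatives: L_pp(-3)=-20, L_pp(-2)=16, L_pp(2)=-80; L_qq(-4)=-720, L_qq(-3)=300, L_qq(-2)=-480, L_qq(2)=7200.
Local minima occur where both diagonal entries positive: (-2, -3), (-2, 2). Count: 2.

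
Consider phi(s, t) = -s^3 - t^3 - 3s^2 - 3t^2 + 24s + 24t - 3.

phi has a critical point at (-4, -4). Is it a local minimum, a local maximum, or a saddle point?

The mixed partial ∂²phi/∂s∂t is 0, so the Hessian at any point is diag(phi_ss, phi_tt) = diag(-6(s + 1), -6(t + 1)).
At (-4, -4): H = diag(18, 18).
Both eigenvalues are positive, so H is positive definite: a local minimum.

local minimum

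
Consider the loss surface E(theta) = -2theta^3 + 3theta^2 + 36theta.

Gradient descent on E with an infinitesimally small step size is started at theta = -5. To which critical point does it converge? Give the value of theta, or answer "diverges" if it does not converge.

-2

E'(theta) = -6(theta - 3)(theta + 2), so E'(-5) = -144.
Gradient descent moves in the -E' direction, i.e. theta is increasing.
The nearest critical point in that direction is theta = -2, where E'' = 30 > 0 (a local minimum). The iterate converges there.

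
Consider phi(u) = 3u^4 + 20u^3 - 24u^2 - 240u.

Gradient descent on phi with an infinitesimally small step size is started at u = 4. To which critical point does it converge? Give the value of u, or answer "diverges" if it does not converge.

phi'(u) = 12(u - 2)(u + 2)(u + 5), so phi'(4) = 1296.
Gradient descent moves in the -phi' direction, i.e. u is decreasing.
The nearest critical point in that direction is u = 2, where phi'' = 336 > 0 (a local minimum). The iterate converges there.

2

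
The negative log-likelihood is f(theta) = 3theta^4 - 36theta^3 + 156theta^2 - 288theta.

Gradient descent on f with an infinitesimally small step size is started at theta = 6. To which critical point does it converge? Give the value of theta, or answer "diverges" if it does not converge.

4

f'(theta) = 12(theta - 4)(theta - 3)(theta - 2), so f'(6) = 288.
Gradient descent moves in the -f' direction, i.e. theta is decreasing.
The nearest critical point in that direction is theta = 4, where f'' = 24 > 0 (a local minimum). The iterate converges there.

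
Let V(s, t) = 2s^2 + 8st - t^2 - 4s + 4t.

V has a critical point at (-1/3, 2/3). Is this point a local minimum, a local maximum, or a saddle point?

saddle point

The Hessian of V is constant: H = [[4, 8], [8, -2]].
det(H) = 4·(-2) − 8² = -72.
Since det(H) < 0, H is indefinite and the critical point is a saddle point.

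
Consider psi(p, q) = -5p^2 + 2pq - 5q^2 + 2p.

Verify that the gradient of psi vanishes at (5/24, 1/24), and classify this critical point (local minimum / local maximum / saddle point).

∇psi = (-10p + 2q + 2, 2p - 10q); substituting (5/24, 1/24) gives ∇psi = (0, 0), so (5/24, 1/24) is indeed a critical point.
The Hessian of psi is constant: H = [[-10, 2], [2, -10]].
det(H) = (-10)·(-10) − 2² = 96.
det(H) > 0 and tr(H) = -20 < 0, so H is negative definite and the point is a local maximum.

local maximum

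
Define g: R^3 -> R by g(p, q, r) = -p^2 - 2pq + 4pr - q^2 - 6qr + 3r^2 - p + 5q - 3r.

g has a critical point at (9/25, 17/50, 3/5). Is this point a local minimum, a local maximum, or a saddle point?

The Hessian is constant: H = [[-2, -2, 4], [-2, -2, -6], [4, -6, 6]].
Leading principal minors: Δ₁ = -2, Δ₂ = 0, Δ₃ = 200.
The minors fit neither the all-positive nor the alternating-sign pattern, so H is indefinite: a saddle point.

saddle point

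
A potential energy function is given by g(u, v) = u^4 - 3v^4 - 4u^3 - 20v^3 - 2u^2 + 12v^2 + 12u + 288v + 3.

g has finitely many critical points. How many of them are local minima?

g separates as a function of u plus a function of v, so ∇g=0 decouples.
∂g/∂u = 4(u - 3)(u - 1)(u + 1) = 0 at u ∈ {-1, 1, 3}; ∂g/∂v = -12(v - 2)(v + 3)(v + 4) = 0 at v ∈ {-4, -3, 2}.
The Hessian is diagonal: diag(g_uu, g_vv). Second derivatives: g_uu(-1)=32, g_uu(1)=-16, g_uu(3)=32; g_vv(-4)=-72, g_vv(-3)=60, g_vv(2)=-360.
Local minima occur where both diagonal entries positive: (-1, -3), (3, -3). Count: 2.

2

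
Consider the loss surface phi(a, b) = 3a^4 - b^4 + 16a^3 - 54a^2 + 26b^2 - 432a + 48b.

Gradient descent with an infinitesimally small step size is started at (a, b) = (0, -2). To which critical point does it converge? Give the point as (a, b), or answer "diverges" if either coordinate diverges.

phi is separable, so gradient descent decouples: a follows -∂phi/∂a, b follows -∂phi/∂b.
∂phi/∂a = 12(a - 3)(a + 3)(a + 4); at a=0 this is -432, so a increases.
∂phi/∂b = -4(b - 4)(b + 1)(b + 3); at b=-2 this is -24, so b increases.
a converges to its nearest critical value 3 (a local min of the a-part); b converges to -1. The iterate converges to (3, -1).

(3, -1)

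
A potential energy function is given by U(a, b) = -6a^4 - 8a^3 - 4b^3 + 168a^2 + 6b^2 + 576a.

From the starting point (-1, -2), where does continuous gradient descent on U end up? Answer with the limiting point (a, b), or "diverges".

(-2, 0)

U is separable, so gradient descent decouples: a follows -∂U/∂a, b follows -∂U/∂b.
∂U/∂a = -24(a - 4)(a + 2)(a + 3); at a=-1 this is 240, so a decreases.
∂U/∂b = -12b(b - 1); at b=-2 this is -72, so b increases.
a converges to its nearest critical value -2 (a local min of the a-part); b converges to 0. The iterate converges to (-2, 0).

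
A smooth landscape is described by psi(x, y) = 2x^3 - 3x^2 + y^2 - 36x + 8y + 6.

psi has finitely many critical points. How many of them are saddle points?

1

psi separates as a function of x plus a function of y, so ∇psi=0 decouples.
∂psi/∂x = 6(x - 3)(x + 2) = 0 at x ∈ {-2, 3}; ∂psi/∂y = 2(y + 4) = 0 at y ∈ {-4}.
The Hessian is diagonal: diag(psi_xx, psi_yy). Second derivatives: psi_xx(-2)=-30, psi_xx(3)=30; psi_yy(-4)=2.
Saddle points occur where the two diagonal entries have opposite signs: (-2, -4). Count: 1.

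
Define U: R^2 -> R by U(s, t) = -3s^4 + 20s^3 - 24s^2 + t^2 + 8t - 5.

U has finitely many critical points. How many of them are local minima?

U separates as a function of s plus a function of t, so ∇U=0 decouples.
∂U/∂s = -12s(s - 4)(s - 1) = 0 at s ∈ {0, 1, 4}; ∂U/∂t = 2(t + 4) = 0 at t ∈ {-4}.
The Hessian is diagonal: diag(U_ss, U_tt). Second derivatives: U_ss(0)=-48, U_ss(1)=36, U_ss(4)=-144; U_tt(-4)=2.
Local minima occur where both diagonal entries positive: (1, -4). Count: 1.

1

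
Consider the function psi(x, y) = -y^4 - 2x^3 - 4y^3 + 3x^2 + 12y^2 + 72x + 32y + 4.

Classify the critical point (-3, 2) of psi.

saddle point

The mixed partial ∂²psi/∂x∂y is 0, so the Hessian at any point is diag(psi_xx, psi_yy) = diag(6(-2x + 1), 12(-y^2 - 2y + 2)).
At (-3, 2): H = diag(42, -72).
The eigenvalues have opposite signs, so H is indefinite: a saddle point.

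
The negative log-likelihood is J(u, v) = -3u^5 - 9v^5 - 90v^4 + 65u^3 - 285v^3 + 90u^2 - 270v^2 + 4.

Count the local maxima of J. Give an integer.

4

J separates as a function of u plus a function of v, so ∇J=0 decouples.
∂J/∂u = -15u(u - 4)(u + 1)(u + 3) = 0 at u ∈ {-3, -1, 0, 4}; ∂J/∂v = -45v(v + 1)(v + 3)(v + 4) = 0 at v ∈ {-4, -3, -1, 0}.
The Hessian is diagonal: diag(J_uu, J_vv). Second derivatives: J_uu(-3)=630, J_uu(-1)=-150, J_uu(0)=180, J_uu(4)=-2100; J_vv(-4)=540, J_vv(-3)=-270, J_vv(-1)=270, J_vv(0)=-540.
Local maxima occur where both diagonal entries negative: (-1, -3), (-1, 0), (4, -3), (4, 0). Count: 4.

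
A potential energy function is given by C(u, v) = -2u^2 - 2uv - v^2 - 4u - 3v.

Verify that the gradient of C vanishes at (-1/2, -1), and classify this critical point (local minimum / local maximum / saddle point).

∇C = (-4u - 2v - 4, -2u - 2v - 3); substituting (-1/2, -1) gives ∇C = (0, 0), so (-1/2, -1) is indeed a critical point.
The Hessian of C is constant: H = [[-4, -2], [-2, -2]].
det(H) = (-4)·(-2) − (-2)² = 4.
det(H) > 0 and tr(H) = -6 < 0, so H is negative definite and the point is a local maximum.

local maximum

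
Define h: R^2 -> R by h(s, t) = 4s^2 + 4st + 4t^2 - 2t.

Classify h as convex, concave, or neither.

convex

h is quadratic, so its Hessian is the constant matrix H = [[8, 4], [4, 8]].
det(H) = 48, tr(H) = 16.
det(H) > 0 and tr(H) > 0, so H is positive definite everywhere: convex.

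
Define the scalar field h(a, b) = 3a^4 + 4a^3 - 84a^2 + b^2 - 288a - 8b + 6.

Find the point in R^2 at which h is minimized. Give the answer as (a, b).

(4, 4)

h(a,b) separates as P(a) + Q(b) + 6, so its minimum is min P + min Q + 6.
P'(a) = 12(a - 4)(a + 2)(a + 3) vanishes at a ∈ {-3, -2, 4}; Q'(b) = 2b - 8 vanishes at b ∈ {4}.
Local minima of P (where P''>0): P(-3)=243, P(4)=-1472. Local minima of Q: Q(4)=-16.
So the global minimum of h is P(4) + Q(4) + 6 = -1472 − 16 + 6 = -1482, attained at (4, 4).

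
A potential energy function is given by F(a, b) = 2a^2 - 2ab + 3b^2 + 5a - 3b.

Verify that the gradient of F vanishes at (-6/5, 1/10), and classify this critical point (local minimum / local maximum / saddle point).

local minimum

∇F = (4a - 2b + 5, -2a + 6b - 3); substituting (-6/5, 1/10) gives ∇F = (0, 0), so (-6/5, 1/10) is indeed a critical point.
The Hessian of F is constant: H = [[4, -2], [-2, 6]].
det(H) = 4·6 − (-2)² = 20.
det(H) > 0 and tr(H) = 10 > 0, so H is positive definite and the point is a local minimum.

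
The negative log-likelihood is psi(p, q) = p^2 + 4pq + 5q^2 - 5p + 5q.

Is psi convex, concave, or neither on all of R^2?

psi is quadratic, so its Hessian is the constant matrix H = [[2, 4], [4, 10]].
det(H) = 4, tr(H) = 12.
det(H) > 0 and tr(H) > 0, so H is positive definite everywhere: convex.

convex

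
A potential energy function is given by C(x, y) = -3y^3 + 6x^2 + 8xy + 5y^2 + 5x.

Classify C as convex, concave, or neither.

neither

The term -3y^3 is cubic, so the Hessian is not constant.
∂²C/∂y² = -18y + 10, which takes both signs as y varies (negative for sufficiently large y). A diagonal entry of the Hessian changing sign means the Hessian is neither positive- nor negative-semidefinite on all of R^2.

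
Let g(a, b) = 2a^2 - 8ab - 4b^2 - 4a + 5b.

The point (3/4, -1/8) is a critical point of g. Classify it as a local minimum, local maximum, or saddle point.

The Hessian of g is constant: H = [[4, -8], [-8, -8]].
det(H) = 4·(-8) − (-8)² = -96.
Since det(H) < 0, H is indefinite and the critical point is a saddle point.

saddle point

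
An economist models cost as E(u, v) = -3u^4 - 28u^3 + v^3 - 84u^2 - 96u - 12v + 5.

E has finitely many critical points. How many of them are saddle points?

3

E separates as a function of u plus a function of v, so ∇E=0 decouples.
∂E/∂u = -12(u + 1)(u + 2)(u + 4) = 0 at u ∈ {-4, -2, -1}; ∂E/∂v = 3(v - 2)(v + 2) = 0 at v ∈ {-2, 2}.
The Hessian is diagonal: diag(E_uu, E_vv). Second derivatives: E_uu(-4)=-72, E_uu(-2)=24, E_uu(-1)=-36; E_vv(-2)=-12, E_vv(2)=12.
Saddle points occur where the two diagonal entries have opposite signs: (-4, 2), (-2, -2), (-1, 2). Count: 3.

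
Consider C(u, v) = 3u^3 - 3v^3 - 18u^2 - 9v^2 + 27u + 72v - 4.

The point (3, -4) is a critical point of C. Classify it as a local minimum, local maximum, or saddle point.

local minimum

The mixed partial ∂²C/∂u∂v is 0, so the Hessian at any point is diag(C_uu, C_vv) = diag(18(u - 2), -18(v + 1)).
At (3, -4): H = diag(18, 54).
Both eigenvalues are positive, so H is positive definite: a local minimum.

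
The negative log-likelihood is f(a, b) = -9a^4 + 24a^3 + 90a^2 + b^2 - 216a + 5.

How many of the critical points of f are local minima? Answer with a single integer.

f separates as a function of a plus a function of b, so ∇f=0 decouples.
∂f/∂a = -36(a - 3)(a - 1)(a + 2) = 0 at a ∈ {-2, 1, 3}; ∂f/∂b = 2b = 0 at b ∈ {0}.
The Hessian is diagonal: diag(f_aa, f_bb). Second derivatives: f_aa(-2)=-540, f_aa(1)=216, f_aa(3)=-360; f_bb(0)=2.
Local minima occur where both diagonal entries positive: (1, 0). Count: 1.

1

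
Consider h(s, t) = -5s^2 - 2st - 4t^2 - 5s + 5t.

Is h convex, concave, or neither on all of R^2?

h is quadratic, so its Hessian is the constant matrix H = [[-10, -2], [-2, -8]].
det(H) = 76, tr(H) = -18.
det(H) > 0 and tr(H) < 0, so H is negative definite everywhere: concave.

concave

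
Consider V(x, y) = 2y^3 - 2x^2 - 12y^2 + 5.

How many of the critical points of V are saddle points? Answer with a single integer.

V separates as a function of x plus a function of y, so ∇V=0 decouples.
∂V/∂x = -4x = 0 at x ∈ {0}; ∂V/∂y = 6y(y - 4) = 0 at y ∈ {0, 4}.
The Hessian is diagonal: diag(V_xx, V_yy). Second derivatives: V_xx(0)=-4; V_yy(0)=-24, V_yy(4)=24.
Saddle points occur where the two diagonal entries have opposite signs: (0, 4). Count: 1.

1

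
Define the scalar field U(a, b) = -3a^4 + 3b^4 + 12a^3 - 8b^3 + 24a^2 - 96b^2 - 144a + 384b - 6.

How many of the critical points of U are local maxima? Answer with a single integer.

U separates as a function of a plus a function of b, so ∇U=0 decouples.
∂U/∂a = -12(a - 3)(a - 2)(a + 2) = 0 at a ∈ {-2, 2, 3}; ∂U/∂b = 12(b - 4)(b - 2)(b + 4) = 0 at b ∈ {-4, 2, 4}.
The Hessian is diagonal: diag(U_aa, U_bb). Second derivatives: U_aa(-2)=-240, U_aa(2)=48, U_aa(3)=-60; U_bb(-4)=576, U_bb(2)=-144, U_bb(4)=192.
Local maxima occur where both diagonal entries negative: (-2, 2), (3, 2). Count: 2.

2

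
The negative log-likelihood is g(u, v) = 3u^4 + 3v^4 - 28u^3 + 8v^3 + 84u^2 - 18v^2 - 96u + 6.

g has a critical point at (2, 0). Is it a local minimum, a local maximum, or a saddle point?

local maximum

The mixed partial ∂²g/∂u∂v is 0, so the Hessian at any point is diag(g_uu, g_vv) = diag(12(3u^2 - 14u + 14), 12(3v^2 + 4v - 3)).
At (2, 0): H = diag(-24, -36).
Both eigenvalues are negative, so H is negative definite: a local maximum.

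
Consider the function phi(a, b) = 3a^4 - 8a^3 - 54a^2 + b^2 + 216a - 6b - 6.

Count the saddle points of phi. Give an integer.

1

phi separates as a function of a plus a function of b, so ∇phi=0 decouples.
∂phi/∂a = 12(a - 3)(a - 2)(a + 3) = 0 at a ∈ {-3, 2, 3}; ∂phi/∂b = 2(b - 3) = 0 at b ∈ {3}.
The Hessian is diagonal: diag(phi_aa, phi_bb). Second derivatives: phi_aa(-3)=360, phi_aa(2)=-60, phi_aa(3)=72; phi_bb(3)=2.
Saddle points occur where the two diagonal entries have opposite signs: (2, 3). Count: 1.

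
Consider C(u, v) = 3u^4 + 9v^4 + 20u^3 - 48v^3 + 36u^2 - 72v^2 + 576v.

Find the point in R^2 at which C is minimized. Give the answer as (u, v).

(0, -2)

C(u,v) separates as P(u) + Q(v), so its minimum is min P + min Q.
P'(u) = 12u(u + 2)(u + 3) vanishes at u ∈ {-3, -2, 0}; Q'(v) = 36(v - 4)(v - 2)(v + 2) vanishes at v ∈ {-2, 2, 4}.
Local minima of P (where P''>0): P(-3)=27, P(0)=0. Local minima of Q: Q(-2)=-912, Q(4)=384.
So the global minimum of C is P(0) + Q(-2) = 0 − 912 = -912, attained at (0, -2).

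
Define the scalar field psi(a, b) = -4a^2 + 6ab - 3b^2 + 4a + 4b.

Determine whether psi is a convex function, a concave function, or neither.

concave

psi is quadratic, so its Hessian is the constant matrix H = [[-8, 6], [6, -6]].
det(H) = 12, tr(H) = -14.
det(H) > 0 and tr(H) < 0, so H is negative definite everywhere: concave.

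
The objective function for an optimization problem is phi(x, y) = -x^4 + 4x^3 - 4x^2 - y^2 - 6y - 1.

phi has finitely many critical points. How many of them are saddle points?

phi separates as a function of x plus a function of y, so ∇phi=0 decouples.
∂phi/∂x = -4x(x - 2)(x - 1) = 0 at x ∈ {0, 1, 2}; ∂phi/∂y = -2(y + 3) = 0 at y ∈ {-3}.
The Hessian is diagonal: diag(phi_xx, phi_yy). Second derivatives: phi_xx(0)=-8, phi_xx(1)=4, phi_xx(2)=-8; phi_yy(-3)=-2.
Saddle points occur where the two diagonal entries have opposite signs: (1, -3). Count: 1.

1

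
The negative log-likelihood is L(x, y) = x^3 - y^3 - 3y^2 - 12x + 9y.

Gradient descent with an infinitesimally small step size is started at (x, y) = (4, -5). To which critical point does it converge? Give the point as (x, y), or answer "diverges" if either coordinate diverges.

(2, -3)

L is separable, so gradient descent decouples: x follows -∂L/∂x, y follows -∂L/∂y.
∂L/∂x = 3(x - 2)(x + 2); at x=4 this is 36, so x decreases.
∂L/∂y = -3(y - 1)(y + 3); at y=-5 this is -36, so y increases.
x converges to its nearest critical value 2 (a local min of the x-part); y converges to -3. The iterate converges to (2, -3).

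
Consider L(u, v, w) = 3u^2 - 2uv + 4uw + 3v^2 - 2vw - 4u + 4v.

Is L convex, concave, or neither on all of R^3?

neither

L is quadratic, so its Hessian is the constant matrix H = [[6, -2, 4], [-2, 6, -2], [4, -2, 0]].
Leading principal minors: 6, 32, -88.
Neither pattern holds ⇒ H is indefinite ⇒ neither convex nor concave.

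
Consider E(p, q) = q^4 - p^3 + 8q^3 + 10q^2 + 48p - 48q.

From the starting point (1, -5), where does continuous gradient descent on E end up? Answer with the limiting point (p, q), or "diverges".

E is separable, so gradient descent decouples: p follows -∂E/∂p, q follows -∂E/∂q.
∂E/∂p = -3(p - 4)(p + 4); at p=1 this is 45, so p decreases.
∂E/∂q = 4(q - 1)(q + 3)(q + 4); at q=-5 this is -48, so q increases.
p converges to its nearest critical value -4 (a local min of the p-part); q converges to -4. The iterate converges to (-4, -4).

(-4, -4)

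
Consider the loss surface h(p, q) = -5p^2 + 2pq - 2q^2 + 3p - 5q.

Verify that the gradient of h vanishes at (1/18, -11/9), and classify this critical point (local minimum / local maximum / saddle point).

local maximum

∇h = (-10p + 2q + 3, 2p - 4q - 5); substituting (1/18, -11/9) gives ∇h = (0, 0), so (1/18, -11/9) is indeed a critical point.
The Hessian of h is constant: H = [[-10, 2], [2, -4]].
det(H) = (-10)·(-4) − 2² = 36.
det(H) > 0 and tr(H) = -14 < 0, so H is negative definite and the point is a local maximum.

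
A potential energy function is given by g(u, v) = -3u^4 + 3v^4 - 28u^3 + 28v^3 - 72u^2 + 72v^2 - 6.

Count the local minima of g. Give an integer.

g separates as a function of u plus a function of v, so ∇g=0 decouples.
∂g/∂u = -12u(u + 3)(u + 4) = 0 at u ∈ {-4, -3, 0}; ∂g/∂v = 12v(v + 3)(v + 4) = 0 at v ∈ {-4, -3, 0}.
The Hessian is diagonal: diag(g_uu, g_vv). Second derivatives: g_uu(-4)=-48, g_uu(-3)=36, g_uu(0)=-144; g_vv(-4)=48, g_vv(-3)=-36, g_vv(0)=144.
Local minima occur where both diagonal entries positive: (-3, -4), (-3, 0). Count: 2.

2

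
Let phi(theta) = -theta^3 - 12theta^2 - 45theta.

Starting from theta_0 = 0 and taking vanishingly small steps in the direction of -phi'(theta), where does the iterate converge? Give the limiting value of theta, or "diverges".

diverges

phi'(theta) = -3(theta + 3)(theta + 5), so phi'(0) = -45.
Gradient descent moves in the -phi' direction, i.e. theta is increasing.
There is no critical point above theta=0, and phi' keeps the same sign, so the iterate runs off to +∞.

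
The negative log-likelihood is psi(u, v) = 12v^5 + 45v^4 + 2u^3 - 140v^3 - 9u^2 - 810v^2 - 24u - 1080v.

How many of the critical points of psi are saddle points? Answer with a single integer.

psi separates as a function of u plus a function of v, so ∇psi=0 decouples.
∂psi/∂u = 6(u - 4)(u + 1) = 0 at u ∈ {-1, 4}; ∂psi/∂v = 60(v - 3)(v + 1)(v + 2)(v + 3) = 0 at v ∈ {-3, -2, -1, 3}.
The Hessian is diagonal: diag(psi_uu, psi_vv). Second derivatives: psi_uu(-1)=-30, psi_uu(4)=30; psi_vv(-3)=-720, psi_vv(-2)=300, psi_vv(-1)=-480, psi_vv(3)=7200.
Saddle points occur where the two diagonal entries have opposite signs: (-1, -2), (-1, 3), (4, -3), (4, -1). Count: 4.

4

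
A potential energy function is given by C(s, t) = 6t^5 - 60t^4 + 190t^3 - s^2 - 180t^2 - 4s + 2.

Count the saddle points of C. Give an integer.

2

C separates as a function of s plus a function of t, so ∇C=0 decouples.
∂C/∂s = -2(s + 2) = 0 at s ∈ {-2}; ∂C/∂t = 30t(t - 4)(t - 3)(t - 1) = 0 at t ∈ {0, 1, 3, 4}.
The Hessian is diagonal: diag(C_ss, C_tt). Second derivatives: C_ss(-2)=-2; C_tt(0)=-360, C_tt(1)=180, C_tt(3)=-180, C_tt(4)=360.
Saddle points occur where the two diagonal entries have opposite signs: (-2, 1), (-2, 4). Count: 2.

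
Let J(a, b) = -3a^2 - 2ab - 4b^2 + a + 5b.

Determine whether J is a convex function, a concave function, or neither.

concave

J is quadratic, so its Hessian is the constant matrix H = [[-6, -2], [-2, -8]].
det(H) = 44, tr(H) = -14.
det(H) > 0 and tr(H) < 0, so H is negative definite everywhere: concave.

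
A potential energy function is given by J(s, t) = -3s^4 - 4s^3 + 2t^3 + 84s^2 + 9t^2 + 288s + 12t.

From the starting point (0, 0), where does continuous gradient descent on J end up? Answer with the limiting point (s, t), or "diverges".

(-2, -1)

J is separable, so gradient descent decouples: s follows -∂J/∂s, t follows -∂J/∂t.
∂J/∂s = -12(s - 4)(s + 2)(s + 3); at s=0 this is 288, so s decreases.
∂J/∂t = 6(t + 1)(t + 2); at t=0 this is 12, so t decreases.
s converges to its nearest critical value -2 (a local min of the s-part); t converges to -1. The iterate converges to (-2, -1).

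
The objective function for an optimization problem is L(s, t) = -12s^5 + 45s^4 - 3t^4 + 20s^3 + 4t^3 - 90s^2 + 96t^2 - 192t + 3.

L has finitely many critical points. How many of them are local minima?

2

L separates as a function of s plus a function of t, so ∇L=0 decouples.
∂L/∂s = -60s(s - 3)(s - 1)(s + 1) = 0 at s ∈ {-1, 0, 1, 3}; ∂L/∂t = -12(t - 4)(t - 1)(t + 4) = 0 at t ∈ {-4, 1, 4}.
The Hessian is diagonal: diag(L_ss, L_tt). Second derivatives: L_ss(-1)=480, L_ss(0)=-180, L_ss(1)=240, L_ss(3)=-1440; L_tt(-4)=-480, L_tt(1)=180, L_tt(4)=-288.
Local minima occur where both diagonal entries positive: (-1, 1), (1, 1). Count: 2.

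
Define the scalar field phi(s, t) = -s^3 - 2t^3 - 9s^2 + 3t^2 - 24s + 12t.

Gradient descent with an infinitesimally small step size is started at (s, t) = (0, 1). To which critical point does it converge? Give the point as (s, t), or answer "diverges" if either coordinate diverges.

diverges

phi is separable, so gradient descent decouples: s follows -∂phi/∂s, t follows -∂phi/∂t.
∂phi/∂s = -3(s + 2)(s + 4); at s=0 this is -24, so s increases.
∂phi/∂t = -6(t - 2)(t + 1); at t=1 this is 12, so t decreases.
The s-coordinate has no critical point in that direction and runs off to infinity.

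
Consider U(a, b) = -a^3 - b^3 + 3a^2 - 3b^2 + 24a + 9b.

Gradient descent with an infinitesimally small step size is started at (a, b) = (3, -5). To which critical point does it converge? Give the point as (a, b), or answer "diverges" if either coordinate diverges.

(-2, -3)

U is separable, so gradient descent decouples: a follows -∂U/∂a, b follows -∂U/∂b.
∂U/∂a = -3(a - 4)(a + 2); at a=3 this is 15, so a decreases.
∂U/∂b = -3(b - 1)(b + 3); at b=-5 this is -36, so b increases.
a converges to its nearest critical value -2 (a local min of the a-part); b converges to -3. The iterate converges to (-2, -3).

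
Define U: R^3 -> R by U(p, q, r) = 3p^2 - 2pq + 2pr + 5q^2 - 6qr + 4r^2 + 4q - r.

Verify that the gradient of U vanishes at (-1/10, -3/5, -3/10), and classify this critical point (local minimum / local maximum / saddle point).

∇U = (6p - 2q + 2r, -2p + 10q - 6r + 4, 2p - 6q + 8r - 1); substituting (-1/10, -3/5, -3/10) gives ∇U = (0, 0, 0), so (-1/10, -3/5, -3/10) is indeed a critical point.
The Hessian is constant: H = [[6, -2, 2], [-2, 10, -6], [2, -6, 8]].
Leading principal minors: Δ₁ = 6, Δ₂ = 56, Δ₃ = 240.
All leading minors are positive, so H is positive definite: a local minimum.

local minimum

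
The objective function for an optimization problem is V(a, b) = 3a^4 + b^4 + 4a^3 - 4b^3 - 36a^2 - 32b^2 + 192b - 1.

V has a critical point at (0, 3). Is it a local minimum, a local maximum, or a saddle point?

local maximum

The mixed partial ∂²V/∂a∂b is 0, so the Hessian at any point is diag(V_aa, V_bb) = diag(12(3a^2 + 2a - 6), 4(3b^2 - 6b - 16)).
At (0, 3): H = diag(-72, -28).
Both eigenvalues are negative, so H is negative definite: a local maximum.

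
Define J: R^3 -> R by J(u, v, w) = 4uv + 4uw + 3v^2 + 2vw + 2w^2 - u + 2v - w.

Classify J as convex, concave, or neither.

neither

J is quadratic, so its Hessian is the constant matrix H = [[0, 4, 4], [4, 6, 2], [4, 2, 4]].
Leading principal minors: 0, -16, -96.
Neither pattern holds ⇒ H is indefinite ⇒ neither convex nor concave.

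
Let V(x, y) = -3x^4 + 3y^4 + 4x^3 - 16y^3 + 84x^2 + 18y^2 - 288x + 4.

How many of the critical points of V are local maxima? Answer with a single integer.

V separates as a function of x plus a function of y, so ∇V=0 decouples.
∂V/∂x = -12(x - 3)(x - 2)(x + 4) = 0 at x ∈ {-4, 2, 3}; ∂V/∂y = 12y(y - 3)(y - 1) = 0 at y ∈ {0, 1, 3}.
The Hessian is diagonal: diag(V_xx, V_yy). Second derivatives: V_xx(-4)=-504, V_xx(2)=72, V_xx(3)=-84; V_yy(0)=36, V_yy(1)=-24, V_yy(3)=72.
Local maxima occur where both diagonal entries negative: (-4, 1), (3, 1). Count: 2.

2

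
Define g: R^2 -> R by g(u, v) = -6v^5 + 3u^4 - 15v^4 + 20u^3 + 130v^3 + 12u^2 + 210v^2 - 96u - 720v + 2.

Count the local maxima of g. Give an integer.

2

g separates as a function of u plus a function of v, so ∇g=0 decouples.
∂g/∂u = 12(u - 1)(u + 2)(u + 4) = 0 at u ∈ {-4, -2, 1}; ∂g/∂v = -30(v - 3)(v - 1)(v + 2)(v + 4) = 0 at v ∈ {-4, -2, 1, 3}.
The Hessian is diagonal: diag(g_uu, g_vv). Second derivatives: g_uu(-4)=120, g_uu(-2)=-72, g_uu(1)=180; g_vv(-4)=2100, g_vv(-2)=-900, g_vv(1)=900, g_vv(3)=-2100.
Local maxima occur where both diagonal entries negative: (-2, -2), (-2, 3). Count: 2.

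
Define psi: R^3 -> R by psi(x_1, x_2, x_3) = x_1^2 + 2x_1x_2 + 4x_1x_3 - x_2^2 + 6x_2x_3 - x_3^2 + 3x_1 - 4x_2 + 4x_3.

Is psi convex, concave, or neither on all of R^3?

neither

psi is quadratic, so its Hessian is the constant matrix H = [[2, 2, 4], [2, -2, 6], [4, 6, -2]].
Leading principal minors: 2, -8, 72.
Neither pattern holds ⇒ H is indefinite ⇒ neither convex nor concave.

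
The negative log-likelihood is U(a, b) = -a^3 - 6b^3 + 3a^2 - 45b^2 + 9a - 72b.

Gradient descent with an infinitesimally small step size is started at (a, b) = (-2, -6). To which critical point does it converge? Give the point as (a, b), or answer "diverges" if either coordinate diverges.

(-1, -4)

U is separable, so gradient descent decouples: a follows -∂U/∂a, b follows -∂U/∂b.
∂U/∂a = -3(a - 3)(a + 1); at a=-2 this is -15, so a increases.
∂U/∂b = -18(b + 1)(b + 4); at b=-6 this is -180, so b increases.
a converges to its nearest critical value -1 (a local min of the a-part); b converges to -4. The iterate converges to (-1, -4).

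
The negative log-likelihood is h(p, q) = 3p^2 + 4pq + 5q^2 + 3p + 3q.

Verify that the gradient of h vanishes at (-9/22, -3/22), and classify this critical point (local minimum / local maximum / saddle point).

∇h = (6p + 4q + 3, 4p + 10q + 3); substituting (-9/22, -3/22) gives ∇h = (0, 0), so (-9/22, -3/22) is indeed a critical point.
The Hessian of h is constant: H = [[6, 4], [4, 10]].
det(H) = 6·10 − 4² = 44.
det(H) > 0 and tr(H) = 16 > 0, so H is positive definite and the point is a local minimum.

local minimum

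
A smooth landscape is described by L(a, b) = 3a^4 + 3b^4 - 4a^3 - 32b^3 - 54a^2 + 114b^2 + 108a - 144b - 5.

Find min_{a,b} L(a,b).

-523

L(a,b) separates as P(a) + Q(b) − 5, so its minimum is min P + min Q − 5.
P'(a) = 12(a - 3)(a - 1)(a + 3) vanishes at a ∈ {-3, 1, 3}; Q'(b) = 12(b - 4)(b - 3)(b - 1) vanishes at b ∈ {1, 3, 4}.
Local minima of P (where P''>0): P(-3)=-459, P(3)=-27. Local minima of Q: Q(1)=-59, Q(4)=-32.
So the global minimum of L is P(-3) + Q(1) − 5 = -459 − 59 − 5 = -523, attained at (-3, 1).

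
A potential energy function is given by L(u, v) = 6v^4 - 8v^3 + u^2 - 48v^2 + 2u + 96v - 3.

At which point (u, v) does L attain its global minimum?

(-1, -2)

L(u,v) separates as P(u) + Q(v) − 3, so its minimum is min P + min Q − 3.
P'(u) = 2u + 2 vanishes at u ∈ {-1}; Q'(v) = 24(v - 2)(v - 1)(v + 2) vanishes at v ∈ {-2, 1, 2}.
Local minima of P (where P''>0): P(-1)=-1. Local minima of Q: Q(-2)=-224, Q(2)=32.
So the global minimum of L is P(-1) + Q(-2) − 3 = -1 − 224 − 3 = -228, attained at (-1, -2).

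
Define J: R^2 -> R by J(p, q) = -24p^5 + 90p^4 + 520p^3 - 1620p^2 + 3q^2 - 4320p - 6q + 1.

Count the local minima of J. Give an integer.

2

J separates as a function of p plus a function of q, so ∇J=0 decouples.
∂J/∂p = -120(p - 4)(p - 3)(p + 1)(p + 3) = 0 at p ∈ {-3, -1, 3, 4}; ∂J/∂q = 6(q - 1) = 0 at q ∈ {1}.
The Hessian is diagonal: diag(J_pp, J_qq). Second derivatives: J_pp(-3)=10080, J_pp(-1)=-4800, J_pp(3)=2880, J_pp(4)=-4200; J_qq(1)=6.
Local minima occur where both diagonal entries positive: (-3, 1), (3, 1). Count: 2.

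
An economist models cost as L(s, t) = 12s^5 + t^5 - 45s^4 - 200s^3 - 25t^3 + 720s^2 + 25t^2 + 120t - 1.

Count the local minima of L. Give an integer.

4

L separates as a function of s plus a function of t, so ∇L=0 decouples.
∂L/∂s = 60s(s - 4)(s - 2)(s + 3) = 0 at s ∈ {-3, 0, 2, 4}; ∂L/∂t = 5(t - 3)(t - 2)(t + 1)(t + 4) = 0 at t ∈ {-4, -1, 2, 3}.
The Hessian is diagonal: diag(L_ss, L_tt). Second derivatives: L_ss(-3)=-6300, L_ss(0)=1440, L_ss(2)=-1200, L_ss(4)=3360; L_tt(-4)=-630, L_tt(-1)=180, L_tt(2)=-90, L_tt(3)=140.
Local minima occur where both diagonal entries positive: (0, -1), (0, 3), (4, -1), (4, 3). Count: 4.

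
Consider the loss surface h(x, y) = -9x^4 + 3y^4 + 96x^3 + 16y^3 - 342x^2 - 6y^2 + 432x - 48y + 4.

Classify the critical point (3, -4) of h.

local minimum

The mixed partial ∂²h/∂x∂y is 0, so the Hessian at any point is diag(h_xx, h_yy) = diag(36(-3x^2 + 16x - 19), 12(3y^2 + 8y - 1)).
At (3, -4): H = diag(72, 180).
Both eigenvalues are positive, so H is positive definite: a local minimum.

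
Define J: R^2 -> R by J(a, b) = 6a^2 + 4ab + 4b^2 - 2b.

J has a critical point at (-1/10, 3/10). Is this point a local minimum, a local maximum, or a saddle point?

The Hessian of J is constant: H = [[12, 4], [4, 8]].
det(H) = 12·8 − 4² = 80.
det(H) > 0 and tr(H) = 20 > 0, so H is positive definite and the point is a local minimum.

local minimum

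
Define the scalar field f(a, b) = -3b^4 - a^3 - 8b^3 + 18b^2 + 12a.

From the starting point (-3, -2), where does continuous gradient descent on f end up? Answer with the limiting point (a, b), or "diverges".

f is separable, so gradient descent decouples: a follows -∂f/∂a, b follows -∂f/∂b.
∂f/∂a = -3(a - 2)(a + 2); at a=-3 this is -15, so a increases.
∂f/∂b = -12b(b - 1)(b + 3); at b=-2 this is -72, so b increases.
a converges to its nearest critical value -2 (a local min of the a-part); b converges to 0. The iterate converges to (-2, 0).

(-2, 0)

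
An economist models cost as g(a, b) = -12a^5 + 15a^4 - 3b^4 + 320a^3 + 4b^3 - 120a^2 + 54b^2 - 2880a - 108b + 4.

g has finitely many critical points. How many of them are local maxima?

g separates as a function of a plus a function of b, so ∇g=0 decouples.
∂g/∂a = -60(a - 4)(a - 2)(a + 2)(a + 3) = 0 at a ∈ {-3, -2, 2, 4}; ∂g/∂b = -12(b - 3)(b - 1)(b + 3) = 0 at b ∈ {-3, 1, 3}.
The Hessian is diagonal: diag(g_aa, g_bb). Second derivatives: g_aa(-3)=2100, g_aa(-2)=-1440, g_aa(2)=2400, g_aa(4)=-5040; g_bb(-3)=-288, g_bb(1)=96, g_bb(3)=-144.
Local maxima occur where both diagonal entries negative: (-2, -3), (-2, 3), (4, -3), (4, 3). Count: 4.

4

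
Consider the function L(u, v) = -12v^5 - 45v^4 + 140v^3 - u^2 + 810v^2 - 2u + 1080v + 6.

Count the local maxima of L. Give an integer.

L separates as a function of u plus a function of v, so ∇L=0 decouples.
∂L/∂u = -2(u + 1) = 0 at u ∈ {-1}; ∂L/∂v = -60(v - 3)(v + 1)(v + 2)(v + 3) = 0 at v ∈ {-3, -2, -1, 3}.
The Hessian is diagonal: diag(L_uu, L_vv). Second derivatives: L_uu(-1)=-2; L_vv(-3)=720, L_vv(-2)=-300, L_vv(-1)=480, L_vv(3)=-7200.
Local maxima occur where both diagonal entries negative: (-1, -2), (-1, 3). Count: 2.

2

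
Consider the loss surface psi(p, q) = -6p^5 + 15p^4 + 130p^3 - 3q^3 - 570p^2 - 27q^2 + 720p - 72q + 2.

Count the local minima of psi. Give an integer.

psi separates as a function of p plus a function of q, so ∇psi=0 decouples.
∂psi/∂p = -30(p - 3)(p - 2)(p - 1)(p + 4) = 0 at p ∈ {-4, 1, 2, 3}; ∂psi/∂q = -9(q + 2)(q + 4) = 0 at q ∈ {-4, -2}.
The Hessian is diagonal: diag(psi_pp, psi_qq). Second derivatives: psi_pp(-4)=6300, psi_pp(1)=-300, psi_pp(2)=180, psi_pp(3)=-420; psi_qq(-4)=18, psi_qq(-2)=-18.
Local minima occur where both diagonal entries positive: (-4, -4), (2, -4). Count: 2.

2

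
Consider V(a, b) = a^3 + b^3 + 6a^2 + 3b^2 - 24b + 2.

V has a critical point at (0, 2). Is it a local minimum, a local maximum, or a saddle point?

The mixed partial ∂²V/∂a∂b is 0, so the Hessian at any point is diag(V_aa, V_bb) = diag(6(a + 2), 6(b + 1)).
At (0, 2): H = diag(12, 18).
Both eigenvalues are positive, so H is positive definite: a local minimum.

local minimum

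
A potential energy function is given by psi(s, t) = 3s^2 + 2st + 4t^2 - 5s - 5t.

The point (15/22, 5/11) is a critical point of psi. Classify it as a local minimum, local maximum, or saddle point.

local minimum

The Hessian of psi is constant: H = [[6, 2], [2, 8]].
det(H) = 6·8 − 2² = 44.
det(H) > 0 and tr(H) = 14 > 0, so H is positive definite and the point is a local minimum.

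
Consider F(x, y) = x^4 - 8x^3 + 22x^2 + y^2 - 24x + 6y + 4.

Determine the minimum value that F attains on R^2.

F(x,y) separates as P(x) + Q(y) + 4, so its minimum is min P + min Q + 4.
P'(x) = 4(x - 3)(x - 2)(x - 1) vanishes at x ∈ {1, 2, 3}; Q'(y) = 2y + 6 vanishes at y ∈ {-3}.
Local minima of P (where P''>0): P(1)=-9, P(3)=-9. Local minima of Q: Q(-3)=-9.
So the global minimum of F is P(1) + Q(-3) + 4 = -9 − 9 + 4 = -14, attained at (1, -3).

-14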